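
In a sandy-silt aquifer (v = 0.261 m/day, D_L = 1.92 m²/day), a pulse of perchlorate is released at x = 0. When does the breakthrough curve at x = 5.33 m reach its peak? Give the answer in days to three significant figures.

6.62 days

For the 1D instantaneous-source solution, setting ∂C/∂t = 0 at fixed x gives v²t² + 2Dt − x² = 0, so t = (√(D² + v²x²) − D)/v².
√(D² + v²x²) = √(1.92² + 0.261² × 5.33²) = 2.371; v² = 0.068121.
t = (2.371 − 1.92)/0.068121 = 6.62 days (vs. the pure-advection estimate x/v = 20.4 d).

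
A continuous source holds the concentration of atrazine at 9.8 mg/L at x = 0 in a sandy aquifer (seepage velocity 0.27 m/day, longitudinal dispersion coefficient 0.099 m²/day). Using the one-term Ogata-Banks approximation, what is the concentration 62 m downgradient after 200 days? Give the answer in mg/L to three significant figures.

For a continuous step input, C/C₀ ≈ ½·erfc((x−vt)/(2√(Dt))).
vt = 0.27 × 200 = 54 m and 2√(Dt) = 2√(0.099 × 200) = 8.899 m.
Argument (x−vt)/(2√(Dt)) = (62 − 54)/8.899 = 0.8990; ½·erfc(0.8990) = 0.1018.
C = 9.8 × 0.1018 = 0.998 mg/L.

0.998 mg/L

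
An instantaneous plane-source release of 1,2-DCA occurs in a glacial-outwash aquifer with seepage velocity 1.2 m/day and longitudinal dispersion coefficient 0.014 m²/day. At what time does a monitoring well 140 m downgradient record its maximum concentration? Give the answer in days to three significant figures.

117 days

For the 1D instantaneous-source solution, setting ∂C/∂t = 0 at fixed x gives v²t² + 2Dt − x² = 0, so t = (√(D² + v²x²) − D)/v².
√(D² + v²x²) = √(0.014² + 1.2² × 140²) = 168.0; v² = 1.44.
t = (168.0 − 0.014)/1.44 = 117 days (vs. the pure-advection estimate x/v = 117 d).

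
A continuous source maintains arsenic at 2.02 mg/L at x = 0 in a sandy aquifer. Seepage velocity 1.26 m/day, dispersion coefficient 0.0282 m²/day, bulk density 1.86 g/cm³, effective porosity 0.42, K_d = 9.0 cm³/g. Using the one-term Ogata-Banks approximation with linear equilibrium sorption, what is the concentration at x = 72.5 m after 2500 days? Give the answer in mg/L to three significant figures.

2.01 mg/L

Retardation factor R = 1 + ρ_b·K_d/n = 1 + 1.86 × 9.0/0.42 = 40.86.
Sorption retards both mechanisms: v_R = v/R = 0.03084 m/day, D_R = D/R = 0.0006902 m²/day.
v_R·t = 0.03084 × 2500 = 77.1 m; 2√(D_R t) = 2.627 m; argument = (72.5 − 77.1)/2.627 = -1.751.
C = C₀ × ½·erfc(-1.751) = 2.02 × 0.9934 = 2.01 mg/L.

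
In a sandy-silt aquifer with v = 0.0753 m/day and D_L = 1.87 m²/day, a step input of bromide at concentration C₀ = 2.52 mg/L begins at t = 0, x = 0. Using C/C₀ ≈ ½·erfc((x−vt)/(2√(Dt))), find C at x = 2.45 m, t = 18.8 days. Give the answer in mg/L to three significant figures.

For a continuous step input, C/C₀ ≈ ½·erfc((x−vt)/(2√(Dt))).
vt = 0.0753 × 18.8 = 1.41564 m and 2√(Dt) = 2√(1.87 × 18.8) = 11.86 m.
Argument (x−vt)/(2√(Dt)) = (2.45 − 1.41564)/11.86 = 0.08721; ½·erfc(0.08721) = 0.4509.
C = 2.52 × 0.4509 = 1.14 mg/L.

1.14 mg/L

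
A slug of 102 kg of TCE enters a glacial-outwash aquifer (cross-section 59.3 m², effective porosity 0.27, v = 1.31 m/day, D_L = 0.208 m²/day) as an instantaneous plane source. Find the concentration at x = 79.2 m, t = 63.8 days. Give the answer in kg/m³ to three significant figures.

0.344 kg/m³

For an instantaneous plane source, C(x,t) = M/(n_e·A·√(4πDt)) · exp(−(x−vt)²/(4Dt)), with n_e·A the pore (flow) area.
Plume center vt = 1.31 × 63.8 = 83.578 m, so the well at 79.2 m is 4.378 m upgradient of the peak.
√(4πDt) = 12.91 m, giving peak height M/(n_e·A·√(4πDt)) = 102/(0.27 × 59.3 × 12.91) = 0.4935 kg/m³.
(x−vt)²/(4Dt) = (-4.378)²/(4 × 0.208 × 63.8) = 0.3611; exp(−0.3611) = 0.6969.
C = 0.4935 × 0.6969 = 0.344 kg/m³.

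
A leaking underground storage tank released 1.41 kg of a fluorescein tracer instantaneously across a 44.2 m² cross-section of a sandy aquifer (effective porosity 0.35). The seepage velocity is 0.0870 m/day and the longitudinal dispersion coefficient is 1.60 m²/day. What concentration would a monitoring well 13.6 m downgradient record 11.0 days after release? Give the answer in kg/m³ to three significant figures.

0.000633 kg/m³

For an instantaneous plane source, C(x,t) = M/(n_e·A·√(4πDt)) · exp(−(x−vt)²/(4Dt)), with n_e·A the pore (flow) area.
Plume center vt = 0.0870 × 11.0 = 0.957 m, so the well at 13.6 m is 12.643 m downgradient of the peak.
√(4πDt) = 14.87 m, giving peak height M/(n_e·A·√(4πDt)) = 1.41/(0.35 × 44.2 × 14.87) = 0.006129 kg/m³.
(x−vt)²/(4Dt) = (12.643)²/(4 × 1.60 × 11.0) = 2.271; exp(−2.271) = 0.1032.
C = 0.006129 × 0.1032 = 0.000633 kg/m³.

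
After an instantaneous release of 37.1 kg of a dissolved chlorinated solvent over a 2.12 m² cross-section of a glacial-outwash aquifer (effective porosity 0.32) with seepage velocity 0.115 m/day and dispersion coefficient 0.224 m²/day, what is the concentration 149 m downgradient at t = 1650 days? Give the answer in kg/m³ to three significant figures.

0.261 kg/m³

For an instantaneous plane source, C(x,t) = M/(n_e·A·√(4πDt)) · exp(−(x−vt)²/(4Dt)), with n_e·A the pore (flow) area.
Plume center vt = 0.115 × 1650 = 189.75 m, so the well at 149 m is 40.75 m upgradient of the peak.
√(4πDt) = 68.15 m, giving peak height M/(n_e·A·√(4πDt)) = 37.1/(0.32 × 2.12 × 68.15) = 0.8025 kg/m³.
(x−vt)²/(4Dt) = (-40.75)²/(4 × 0.224 × 1650) = 1.123; exp(−1.123) = 0.3253.
C = 0.8025 × 0.3253 = 0.261 kg/m³.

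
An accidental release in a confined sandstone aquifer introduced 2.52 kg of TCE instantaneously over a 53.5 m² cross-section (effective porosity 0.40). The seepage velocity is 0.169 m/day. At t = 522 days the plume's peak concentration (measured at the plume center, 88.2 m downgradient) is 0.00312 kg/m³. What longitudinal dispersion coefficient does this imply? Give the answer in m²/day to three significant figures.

0.217 m²/day

At the plume center C_max = M/(n_e·A·√(4πDt)), so D = M²/(4πt·(n_e·A·C_max)²).
n_e·A·C_max = 0.40 × 53.5 × 0.00312 = 0.06677 kg/m.
D = 2.52²/(4π × 522 × 0.06677²) = 0.217 m²/day.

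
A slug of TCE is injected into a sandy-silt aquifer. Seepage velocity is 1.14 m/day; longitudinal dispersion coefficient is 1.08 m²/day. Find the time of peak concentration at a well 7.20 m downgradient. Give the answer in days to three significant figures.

For the 1D instantaneous-source solution, setting ∂C/∂t = 0 at fixed x gives v²t² + 2Dt − x² = 0, so t = (√(D² + v²x²) − D)/v².
√(D² + v²x²) = √(1.08² + 1.14² × 7.20²) = 8.279; v² = 1.2996.
t = (8.279 − 1.08)/1.2996 = 5.54 days (vs. the pure-advection estimate x/v = 6.32 d).

5.54 days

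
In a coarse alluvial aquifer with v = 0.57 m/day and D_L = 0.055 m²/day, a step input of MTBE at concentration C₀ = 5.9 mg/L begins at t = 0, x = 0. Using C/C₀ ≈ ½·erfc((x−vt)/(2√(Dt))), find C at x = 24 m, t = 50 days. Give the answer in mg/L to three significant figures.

5.74 mg/L

For a continuous step input, C/C₀ ≈ ½·erfc((x−vt)/(2√(Dt))).
vt = 0.57 × 50 = 28.5 m and 2√(Dt) = 2√(0.055 × 50) = 3.317 m.
Argument (x−vt)/(2√(Dt)) = (24 − 28.5)/3.317 = -1.357; ½·erfc(-1.357) = 0.9725.
C = 5.9 × 0.9725 = 5.74 mg/L.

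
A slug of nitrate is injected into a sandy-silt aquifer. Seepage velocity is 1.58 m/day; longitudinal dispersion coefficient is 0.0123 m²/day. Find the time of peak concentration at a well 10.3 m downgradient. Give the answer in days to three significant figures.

6.51 days

For the 1D instantaneous-source solution, setting ∂C/∂t = 0 at fixed x gives v²t² + 2Dt − x² = 0, so t = (√(D² + v²x²) − D)/v².
√(D² + v²x²) = √(0.0123² + 1.58² × 10.3²) = 16.27; v² = 2.4964.
t = (16.27 − 0.0123)/2.4964 = 6.51 days (vs. the pure-advection estimate x/v = 6.52 d).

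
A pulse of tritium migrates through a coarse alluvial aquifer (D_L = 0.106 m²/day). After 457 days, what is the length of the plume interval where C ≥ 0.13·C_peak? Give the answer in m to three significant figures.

The plume is Gaussian with σ = √(2Dt) = √(2 × 0.106 × 457) = 9.843 m.
C/C_peak = exp(−Δx²/(2σ²)) = 0.13 ⇒ Δx = σ·√(−2 ln 0.13) = 9.843 × 2.020 = 19.88 m.
Width = 2Δx = 39.8 m.

39.8 m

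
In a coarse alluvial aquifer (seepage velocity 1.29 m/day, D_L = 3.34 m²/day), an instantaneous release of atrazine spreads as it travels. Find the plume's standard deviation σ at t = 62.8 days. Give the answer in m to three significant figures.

Dispersive spreading gives a Gaussian with σ² = 2Dt; advection only shifts the center.
σ = √(2 × 3.34 × 62.8) = 20.5 m.

20.5 m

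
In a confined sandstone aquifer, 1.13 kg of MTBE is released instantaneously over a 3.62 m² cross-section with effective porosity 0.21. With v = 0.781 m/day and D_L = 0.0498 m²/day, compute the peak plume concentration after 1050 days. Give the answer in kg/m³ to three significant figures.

The peak of an instantaneous 1D plume sits at x = vt; there the Gaussian factor is 1 and C_max = M/(n_e·A·√(4πDt)), where n_e·A is the pore area the mass is dissolved in.
√(4πDt) = √(4π × 0.0498 × 1050) = 25.63 m, so C_max = 1.13/(0.21 × 3.62 × 25.63) = 0.0580 kg/m³.

0.0580 kg/m³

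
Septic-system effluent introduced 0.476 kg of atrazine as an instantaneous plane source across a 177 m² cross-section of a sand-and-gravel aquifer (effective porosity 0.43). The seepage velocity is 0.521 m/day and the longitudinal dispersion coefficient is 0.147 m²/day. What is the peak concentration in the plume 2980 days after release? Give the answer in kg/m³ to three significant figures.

8.43e-05 kg/m³

The peak of an instantaneous 1D plume sits at x = vt; there the Gaussian factor is 1 and C_max = M/(n_e·A·√(4πDt)), where n_e·A is the pore area the mass is dissolved in.
√(4πDt) = √(4π × 0.147 × 2980) = 74.19 m, so C_max = 0.476/(0.43 × 177 × 74.19) = 8.43e-05 kg/m³.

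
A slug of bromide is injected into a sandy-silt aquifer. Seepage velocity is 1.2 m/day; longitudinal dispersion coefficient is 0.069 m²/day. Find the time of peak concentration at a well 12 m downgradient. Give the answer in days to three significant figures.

9.95 days

For the 1D instantaneous-source solution, setting ∂C/∂t = 0 at fixed x gives v²t² + 2Dt − x² = 0, so t = (√(D² + v²x²) − D)/v².
√(D² + v²x²) = √(0.069² + 1.2² × 12²) = 14.40; v² = 1.44.
t = (14.40 − 0.069)/1.44 = 9.95 days (vs. the pure-advection estimate x/v = 10.0 d).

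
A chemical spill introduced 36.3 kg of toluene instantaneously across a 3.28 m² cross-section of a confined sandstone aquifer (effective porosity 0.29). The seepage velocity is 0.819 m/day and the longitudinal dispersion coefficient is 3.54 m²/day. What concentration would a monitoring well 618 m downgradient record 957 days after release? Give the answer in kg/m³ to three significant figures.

0.0243 kg/m³

For an instantaneous plane source, C(x,t) = M/(n_e·A·√(4πDt)) · exp(−(x−vt)²/(4Dt)), with n_e·A the pore (flow) area.
Plume center vt = 0.819 × 957 = 783.783 m, so the well at 618 m is 165.783 m upgradient of the peak.
√(4πDt) = 206.3 m, giving peak height M/(n_e·A·√(4πDt)) = 36.3/(0.29 × 3.28 × 206.3) = 0.1850 kg/m³.
(x−vt)²/(4Dt) = (-165.783)²/(4 × 3.54 × 957) = 2.028; exp(−2.028) = 0.1316.
C = 0.1850 × 0.1316 = 0.0243 kg/m³.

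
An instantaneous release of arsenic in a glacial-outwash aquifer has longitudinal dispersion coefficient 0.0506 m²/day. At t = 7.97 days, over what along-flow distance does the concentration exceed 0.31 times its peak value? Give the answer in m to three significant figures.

The plume is Gaussian with σ = √(2Dt) = √(2 × 0.0506 × 7.97) = 0.8981 m.
C/C_peak = exp(−Δx²/(2σ²)) = 0.31 ⇒ Δx = σ·√(−2 ln 0.31) = 0.8981 × 1.530 = 1.374 m.
Width = 2Δx = 2.75 m.

2.75 m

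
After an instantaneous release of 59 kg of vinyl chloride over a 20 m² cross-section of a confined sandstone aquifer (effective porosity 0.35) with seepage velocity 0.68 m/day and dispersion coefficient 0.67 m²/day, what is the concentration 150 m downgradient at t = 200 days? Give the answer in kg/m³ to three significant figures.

0.142 kg/m³

For an instantaneous plane source, C(x,t) = M/(n_e·A·√(4πDt)) · exp(−(x−vt)²/(4Dt)), with n_e·A the pore (flow) area.
Plume center vt = 0.68 × 200 = 136 m, so the well at 150 m is 14 m downgradient of the peak.
√(4πDt) = 41.04 m, giving peak height M/(n_e·A·√(4πDt)) = 59/(0.35 × 20 × 41.04) = 0.2054 kg/m³.
(x−vt)²/(4Dt) = (14)²/(4 × 0.67 × 200) = 0.3657; exp(−0.3657) = 0.6937.
C = 0.2054 × 0.6937 = 0.142 kg/m³.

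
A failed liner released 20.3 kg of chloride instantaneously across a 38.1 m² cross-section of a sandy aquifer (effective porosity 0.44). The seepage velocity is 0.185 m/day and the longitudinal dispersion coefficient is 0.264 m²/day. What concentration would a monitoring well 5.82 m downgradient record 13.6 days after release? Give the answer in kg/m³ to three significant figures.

0.0843 kg/m³

For an instantaneous plane source, C(x,t) = M/(n_e·A·√(4πDt)) · exp(−(x−vt)²/(4Dt)), with n_e·A the pore (flow) area.
Plume center vt = 0.185 × 13.6 = 2.516 m, so the well at 5.82 m is 3.304 m downgradient of the peak.
√(4πDt) = 6.717 m, giving peak height M/(n_e·A·√(4πDt)) = 20.3/(0.44 × 38.1 × 6.717) = 0.1803 kg/m³.
(x−vt)²/(4Dt) = (3.304)²/(4 × 0.264 × 13.6) = 0.7601; exp(−0.7601) = 0.4676.
C = 0.1803 × 0.4676 = 0.0843 kg/m³.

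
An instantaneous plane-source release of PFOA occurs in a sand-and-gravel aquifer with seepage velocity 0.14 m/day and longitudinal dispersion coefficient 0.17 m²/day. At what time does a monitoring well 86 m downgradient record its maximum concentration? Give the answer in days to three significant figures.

606 days

For the 1D instantaneous-source solution, setting ∂C/∂t = 0 at fixed x gives v²t² + 2Dt − x² = 0, so t = (√(D² + v²x²) − D)/v².
√(D² + v²x²) = √(0.17² + 0.14² × 86²) = 12.04; v² = 0.0196.
t = (12.04 − 0.17)/0.0196 = 606 days (vs. the pure-advection estimate x/v = 614 d).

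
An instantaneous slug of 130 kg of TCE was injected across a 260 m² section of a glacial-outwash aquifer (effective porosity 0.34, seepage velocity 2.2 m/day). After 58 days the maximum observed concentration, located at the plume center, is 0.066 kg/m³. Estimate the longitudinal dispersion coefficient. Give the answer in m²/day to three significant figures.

At the plume center C_max = M/(n_e·A·√(4πDt)), so D = M²/(4πt·(n_e·A·C_max)²).
n_e·A·C_max = 0.34 × 260 × 0.066 = 5.834 kg/m.
D = 130²/(4π × 58 × 5.834²) = 0.681 m²/day.

0.681 m²/day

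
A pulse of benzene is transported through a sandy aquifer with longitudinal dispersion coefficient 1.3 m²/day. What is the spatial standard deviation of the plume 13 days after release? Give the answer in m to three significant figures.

5.81 m

Dispersive spreading gives a Gaussian with σ² = 2Dt; advection only shifts the center.
σ = √(2 × 1.3 × 13) = 5.81 m.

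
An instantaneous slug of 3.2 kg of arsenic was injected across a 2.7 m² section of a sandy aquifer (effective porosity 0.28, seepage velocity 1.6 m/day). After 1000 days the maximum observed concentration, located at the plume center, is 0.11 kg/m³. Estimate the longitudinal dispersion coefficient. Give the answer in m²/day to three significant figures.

0.118 m²/day

At the plume center C_max = M/(n_e·A·√(4πDt)), so D = M²/(4πt·(n_e·A·C_max)²).
n_e·A·C_max = 0.28 × 2.7 × 0.11 = 0.08316 kg/m.
D = 3.2²/(4π × 1000 × 0.08316²) = 0.118 m²/day.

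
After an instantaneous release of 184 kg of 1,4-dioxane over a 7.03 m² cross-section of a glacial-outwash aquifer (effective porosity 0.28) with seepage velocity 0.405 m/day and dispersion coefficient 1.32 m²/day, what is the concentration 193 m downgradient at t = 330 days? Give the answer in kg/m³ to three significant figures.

0.167 kg/m³

For an instantaneous plane source, C(x,t) = M/(n_e·A·√(4πDt)) · exp(−(x−vt)²/(4Dt)), with n_e·A the pore (flow) area.
Plume center vt = 0.405 × 330 = 133.65 m, so the well at 193 m is 59.35 m downgradient of the peak.
√(4πDt) = 73.99 m, giving peak height M/(n_e·A·√(4πDt)) = 184/(0.28 × 7.03 × 73.99) = 1.263 kg/m³.
(x−vt)²/(4Dt) = (59.35)²/(4 × 1.32 × 330) = 2.022; exp(−2.022) = 0.1324.
C = 1.263 × 0.1324 = 0.167 kg/m³.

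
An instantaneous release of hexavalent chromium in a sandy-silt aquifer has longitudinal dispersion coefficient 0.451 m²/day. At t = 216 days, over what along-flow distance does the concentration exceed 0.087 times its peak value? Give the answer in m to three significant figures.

The plume is Gaussian with σ = √(2Dt) = √(2 × 0.451 × 216) = 13.96 m.
C/C_peak = exp(−Δx²/(2σ²)) = 0.087 ⇒ Δx = σ·√(−2 ln 0.087) = 13.96 × 2.210 = 30.85 m.
Width = 2Δx = 61.7 m.

61.7 m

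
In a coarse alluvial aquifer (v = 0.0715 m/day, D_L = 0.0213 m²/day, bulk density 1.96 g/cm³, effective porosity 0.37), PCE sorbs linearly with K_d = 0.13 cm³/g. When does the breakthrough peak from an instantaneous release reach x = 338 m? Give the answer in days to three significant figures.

Retardation factor R = 1 + ρ_b·K_d/n = 1 + 1.96 × 0.13/0.37 = 1.689.
Sorption retards both mechanisms: v_R = v/R = 0.04233 m/day, D_R = D/R = 0.01261 m²/day.
Peak time from v_R²t² + 2D_R t − x² = 0: t = (√(D_R² + v_R²x²) − D_R)/v_R².
√(D_R² + v_R²x²) = √(0.01261² + 0.04233² × 338²) = 14.31; v_R² = 0.001792.
t = (14.31 − 0.01261)/0.001792 = 7980 days.

7980 days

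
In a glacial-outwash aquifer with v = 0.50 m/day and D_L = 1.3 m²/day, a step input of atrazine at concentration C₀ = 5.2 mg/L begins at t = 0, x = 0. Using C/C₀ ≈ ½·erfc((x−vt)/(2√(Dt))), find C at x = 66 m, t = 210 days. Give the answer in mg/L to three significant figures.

4.95 mg/L

For a continuous step input, C/C₀ ≈ ½·erfc((x−vt)/(2√(Dt))).
vt = 0.50 × 210 = 105 m and 2√(Dt) = 2√(1.3 × 210) = 33.05 m.
Argument (x−vt)/(2√(Dt)) = (66 − 105)/33.05 = -1.180; ½·erfc(-1.180) = 0.9524.
C = 5.2 × 0.9524 = 4.95 mg/L.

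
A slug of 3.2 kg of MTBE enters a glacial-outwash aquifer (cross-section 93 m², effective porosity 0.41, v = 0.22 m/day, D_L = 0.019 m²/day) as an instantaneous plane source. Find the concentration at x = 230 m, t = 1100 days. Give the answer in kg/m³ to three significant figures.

0.000925 kg/m³

For an instantaneous plane source, C(x,t) = M/(n_e·A·√(4πDt)) · exp(−(x−vt)²/(4Dt)), with n_e·A the pore (flow) area.
Plume center vt = 0.22 × 1100 = 242 m, so the well at 230 m is 12 m upgradient of the peak.
√(4πDt) = 16.21 m, giving peak height M/(n_e·A·√(4πDt)) = 3.2/(0.41 × 93 × 16.21) = 0.005177 kg/m³.
(x−vt)²/(4Dt) = (-12)²/(4 × 0.019 × 1100) = 1.722; exp(−1.722) = 0.1787.
C = 0.005177 × 0.1787 = 0.000925 kg/m³.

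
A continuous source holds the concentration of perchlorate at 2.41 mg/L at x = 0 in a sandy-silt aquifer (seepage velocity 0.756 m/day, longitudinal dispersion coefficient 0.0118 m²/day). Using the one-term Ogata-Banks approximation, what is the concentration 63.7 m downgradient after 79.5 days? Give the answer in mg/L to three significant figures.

For a continuous step input, C/C₀ ≈ ½·erfc((x−vt)/(2√(Dt))).
vt = 0.756 × 79.5 = 60.102 m and 2√(Dt) = 2√(0.0118 × 79.5) = 1.937 m.
Argument (x−vt)/(2√(Dt)) = (63.7 − 60.102)/1.937 = 1.858; ½·erfc(1.858) = 0.004299.
C = 2.41 × 0.004299 = 0.0104 mg/L.

0.0104 mg/L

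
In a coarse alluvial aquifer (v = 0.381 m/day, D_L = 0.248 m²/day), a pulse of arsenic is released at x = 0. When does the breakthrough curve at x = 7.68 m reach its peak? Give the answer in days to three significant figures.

For the 1D instantaneous-source solution, setting ∂C/∂t = 0 at fixed x gives v²t² + 2Dt − x² = 0, so t = (√(D² + v²x²) − D)/v².
√(D² + v²x²) = √(0.248² + 0.381² × 7.68²) = 2.937; v² = 0.145161.
t = (2.937 − 0.248)/0.145161 = 18.5 days (vs. the pure-advection estimate x/v = 20.2 d).

18.5 days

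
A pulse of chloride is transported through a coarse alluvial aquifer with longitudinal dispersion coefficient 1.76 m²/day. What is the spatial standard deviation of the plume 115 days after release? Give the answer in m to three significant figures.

Dispersive spreading gives a Gaussian with σ² = 2Dt; advection only shifts the center.
σ = √(2 × 1.76 × 115) = 20.1 m.

20.1 m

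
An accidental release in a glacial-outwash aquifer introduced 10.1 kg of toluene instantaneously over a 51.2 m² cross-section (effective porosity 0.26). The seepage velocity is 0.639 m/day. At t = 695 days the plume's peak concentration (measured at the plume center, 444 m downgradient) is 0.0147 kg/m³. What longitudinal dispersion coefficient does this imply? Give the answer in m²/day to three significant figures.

0.305 m²/day

At the plume center C_max = M/(n_e·A·√(4πDt)), so D = M²/(4πt·(n_e·A·C_max)²).
n_e·A·C_max = 0.26 × 51.2 × 0.0147 = 0.1957 kg/m.
D = 10.1²/(4π × 695 × 0.1957²) = 0.305 m²/day.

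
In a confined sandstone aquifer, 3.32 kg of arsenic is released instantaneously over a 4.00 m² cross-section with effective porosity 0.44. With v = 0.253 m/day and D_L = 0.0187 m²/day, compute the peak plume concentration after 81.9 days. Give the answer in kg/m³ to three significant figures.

The peak of an instantaneous 1D plume sits at x = vt; there the Gaussian factor is 1 and C_max = M/(n_e·A·√(4πDt)), where n_e·A is the pore area the mass is dissolved in.
√(4πDt) = √(4π × 0.0187 × 81.9) = 4.387 m, so C_max = 3.32/(0.44 × 4.00 × 4.387) = 0.430 kg/m³.

0.430 kg/m³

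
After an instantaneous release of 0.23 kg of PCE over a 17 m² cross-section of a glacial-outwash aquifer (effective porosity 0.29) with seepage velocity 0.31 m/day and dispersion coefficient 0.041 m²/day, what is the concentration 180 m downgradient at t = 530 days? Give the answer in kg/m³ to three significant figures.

For an instantaneous plane source, C(x,t) = M/(n_e·A·√(4πDt)) · exp(−(x−vt)²/(4Dt)), with n_e·A the pore (flow) area.
Plume center vt = 0.31 × 530 = 164.3 m, so the well at 180 m is 15.7 m downgradient of the peak.
√(4πDt) = 16.52 m, giving peak height M/(n_e·A·√(4πDt)) = 0.23/(0.29 × 17 × 16.52) = 0.002824 kg/m³.
(x−vt)²/(4Dt) = (15.7)²/(4 × 0.041 × 530) = 2.836; exp(−2.836) = 0.05866.
C = 0.002824 × 0.05866 = 0.000166 kg/m³.

0.000166 kg/m³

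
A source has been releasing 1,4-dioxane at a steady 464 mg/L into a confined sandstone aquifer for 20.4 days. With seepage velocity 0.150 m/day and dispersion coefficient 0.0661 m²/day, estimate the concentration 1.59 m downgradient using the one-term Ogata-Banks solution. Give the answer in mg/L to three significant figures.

For a continuous step input, C/C₀ ≈ ½·erfc((x−vt)/(2√(Dt))).
vt = 0.150 × 20.4 = 3.06 m and 2√(Dt) = 2√(0.0661 × 20.4) = 2.322 m.
Argument (x−vt)/(2√(Dt)) = (1.59 − 3.06)/2.322 = -0.6331; ½·erfc(-0.6331) = 0.8147.
C = 464 × 0.8147 = 378 mg/L.

378 mg/L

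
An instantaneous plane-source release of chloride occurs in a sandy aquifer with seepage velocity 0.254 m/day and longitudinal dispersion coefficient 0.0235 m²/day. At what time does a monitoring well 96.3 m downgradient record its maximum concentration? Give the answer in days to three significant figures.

For the 1D instantaneous-source solution, setting ∂C/∂t = 0 at fixed x gives v²t² + 2Dt − x² = 0, so t = (√(D² + v²x²) − D)/v².
√(D² + v²x²) = √(0.0235² + 0.254² × 96.3²) = 24.46; v² = 0.064516.
t = (24.46 − 0.0235)/0.064516 = 379 days (vs. the pure-advection estimate x/v = 379 d).

379 days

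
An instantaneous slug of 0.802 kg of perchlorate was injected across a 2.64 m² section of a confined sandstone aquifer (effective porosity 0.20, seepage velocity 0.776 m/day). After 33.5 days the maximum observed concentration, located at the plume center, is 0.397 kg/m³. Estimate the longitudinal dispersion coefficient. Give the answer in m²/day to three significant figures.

At the plume center C_max = M/(n_e·A·√(4πDt)), so D = M²/(4πt·(n_e·A·C_max)²).
n_e·A·C_max = 0.20 × 2.64 × 0.397 = 0.2096 kg/m.
D = 0.802²/(4π × 33.5 × 0.2096²) = 0.0348 m²/day.

0.0348 m²/day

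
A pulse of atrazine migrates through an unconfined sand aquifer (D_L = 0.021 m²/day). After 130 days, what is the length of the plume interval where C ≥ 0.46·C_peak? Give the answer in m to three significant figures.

5.82 m

The plume is Gaussian with σ = √(2Dt) = √(2 × 0.021 × 130) = 2.337 m.
C/C_peak = exp(−Δx²/(2σ²)) = 0.46 ⇒ Δx = σ·√(−2 ln 0.46) = 2.337 × 1.246 = 2.912 m.
Width = 2Δx = 5.82 m.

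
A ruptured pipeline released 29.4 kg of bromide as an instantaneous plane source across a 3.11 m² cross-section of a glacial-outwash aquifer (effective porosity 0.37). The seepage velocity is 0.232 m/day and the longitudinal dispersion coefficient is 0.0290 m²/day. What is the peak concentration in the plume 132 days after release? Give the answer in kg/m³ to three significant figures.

3.68 kg/m³

The peak of an instantaneous 1D plume sits at x = vt; there the Gaussian factor is 1 and C_max = M/(n_e·A·√(4πDt)), where n_e·A is the pore area the mass is dissolved in.
√(4πDt) = √(4π × 0.0290 × 132) = 6.936 m, so C_max = 29.4/(0.37 × 3.11 × 6.936) = 3.68 kg/m³.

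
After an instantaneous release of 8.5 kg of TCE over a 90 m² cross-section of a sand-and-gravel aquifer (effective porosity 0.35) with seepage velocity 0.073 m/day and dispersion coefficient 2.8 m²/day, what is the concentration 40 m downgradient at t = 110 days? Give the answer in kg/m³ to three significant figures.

For an instantaneous plane source, C(x,t) = M/(n_e·A·√(4πDt)) · exp(−(x−vt)²/(4Dt)), with n_e·A the pore (flow) area.
Plume center vt = 0.073 × 110 = 8.03 m, so the well at 40 m is 31.97 m downgradient of the peak.
√(4πDt) = 62.21 m, giving peak height M/(n_e·A·√(4πDt)) = 8.5/(0.35 × 90 × 62.21) = 0.004338 kg/m³.
(x−vt)²/(4Dt) = (31.97)²/(4 × 2.8 × 110) = 0.8296; exp(−0.8296) = 0.4362.
C = 0.004338 × 0.4362 = 0.00189 kg/m³.

0.00189 kg/m³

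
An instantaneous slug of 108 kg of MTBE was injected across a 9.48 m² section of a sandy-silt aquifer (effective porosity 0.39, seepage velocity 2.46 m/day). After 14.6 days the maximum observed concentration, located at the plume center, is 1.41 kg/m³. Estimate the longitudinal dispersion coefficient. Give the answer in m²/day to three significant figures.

2.34 m²/day

At the plume center C_max = M/(n_e·A·√(4πDt)), so D = M²/(4πt·(n_e·A·C_max)²).
n_e·A·C_max = 0.39 × 9.48 × 1.41 = 5.213 kg/m.
D = 108²/(4π × 14.6 × 5.213²) = 2.34 m²/day.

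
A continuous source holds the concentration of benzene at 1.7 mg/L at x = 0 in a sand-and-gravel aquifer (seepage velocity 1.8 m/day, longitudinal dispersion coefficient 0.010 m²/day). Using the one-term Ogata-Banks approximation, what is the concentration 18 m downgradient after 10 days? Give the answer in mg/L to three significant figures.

0.850 mg/L

For a continuous step input, C/C₀ ≈ ½·erfc((x−vt)/(2√(Dt))).
vt = 1.8 × 10 = 18 m and 2√(Dt) = 2√(0.010 × 10) = 0.6325 m.
Argument (x−vt)/(2√(Dt)) = (18 − 18)/0.6325 = 0; ½·erfc(0) = 0.5000.
C = 1.7 × 0.5000 = 0.850 mg/L.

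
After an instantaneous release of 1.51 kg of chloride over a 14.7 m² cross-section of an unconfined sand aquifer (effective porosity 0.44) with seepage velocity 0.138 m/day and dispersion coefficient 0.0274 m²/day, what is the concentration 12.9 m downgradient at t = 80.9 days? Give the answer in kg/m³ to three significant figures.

For an instantaneous plane source, C(x,t) = M/(n_e·A·√(4πDt)) · exp(−(x−vt)²/(4Dt)), with n_e·A the pore (flow) area.
Plume center vt = 0.138 × 80.9 = 11.1642 m, so the well at 12.9 m is 1.7358 m downgradient of the peak.
√(4πDt) = 5.278 m, giving peak height M/(n_e·A·√(4πDt)) = 1.51/(0.44 × 14.7 × 5.278) = 0.04423 kg/m³.
(x−vt)²/(4Dt) = (1.7358)²/(4 × 0.0274 × 80.9) = 0.3398; exp(−0.3398) = 0.7119.
C = 0.04423 × 0.7119 = 0.0315 kg/m³.

0.0315 kg/m³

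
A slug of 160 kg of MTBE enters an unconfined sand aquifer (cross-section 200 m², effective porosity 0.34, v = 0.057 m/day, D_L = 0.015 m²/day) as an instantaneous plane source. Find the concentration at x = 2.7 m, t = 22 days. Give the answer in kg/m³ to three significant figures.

0.237 kg/m³

For an instantaneous plane source, C(x,t) = M/(n_e·A·√(4πDt)) · exp(−(x−vt)²/(4Dt)), with n_e·A the pore (flow) area.
Plume center vt = 0.057 × 22 = 1.254 m, so the well at 2.7 m is 1.446 m downgradient of the peak.
√(4πDt) = 2.036 m, giving peak height M/(n_e·A·√(4πDt)) = 160/(0.34 × 200 × 2.036) = 1.156 kg/m³.
(x−vt)²/(4Dt) = (1.446)²/(4 × 0.015 × 22) = 1.584; exp(−1.584) = 0.2052.
C = 1.156 × 0.2052 = 0.237 kg/m³.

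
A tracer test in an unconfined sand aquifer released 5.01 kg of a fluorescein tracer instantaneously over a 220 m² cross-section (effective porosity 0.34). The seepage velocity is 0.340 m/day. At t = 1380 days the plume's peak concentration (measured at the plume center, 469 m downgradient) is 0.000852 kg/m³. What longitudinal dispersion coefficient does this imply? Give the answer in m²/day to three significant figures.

0.356 m²/day

At the plume center C_max = M/(n_e·A·√(4πDt)), so D = M²/(4πt·(n_e·A·C_max)²).
n_e·A·C_max = 0.34 × 220 × 0.000852 = 0.06373 kg/m.
D = 5.01²/(4π × 1380 × 0.06373²) = 0.356 m²/day.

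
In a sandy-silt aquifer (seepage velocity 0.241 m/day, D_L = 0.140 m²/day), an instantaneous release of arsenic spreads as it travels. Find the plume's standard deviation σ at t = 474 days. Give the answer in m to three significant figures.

11.5 m

Dispersive spreading gives a Gaussian with σ² = 2Dt; advection only shifts the center.
σ = √(2 × 0.140 × 474) = 11.5 m.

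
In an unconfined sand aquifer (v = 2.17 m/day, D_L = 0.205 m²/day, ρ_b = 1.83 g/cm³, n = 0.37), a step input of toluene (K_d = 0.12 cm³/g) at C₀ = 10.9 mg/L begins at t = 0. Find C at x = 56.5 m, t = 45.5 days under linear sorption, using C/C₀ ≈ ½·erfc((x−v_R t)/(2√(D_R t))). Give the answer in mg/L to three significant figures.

Retardation factor R = 1 + ρ_b·K_d/n = 1 + 1.83 × 0.12/0.37 = 1.594.
Sorption retards both mechanisms: v_R = v/R = 1.361 m/day, D_R = D/R = 0.1286 m²/day.
v_R·t = 1.361 × 45.5 = 61.9255 m; 2√(D_R t) = 4.838 m; argument = (56.5 − 61.9255)/4.838 = -1.121.
C = C₀ × ½·erfc(-1.121) = 10.9 × 0.9436 = 10.3 mg/L.

10.3 mg/L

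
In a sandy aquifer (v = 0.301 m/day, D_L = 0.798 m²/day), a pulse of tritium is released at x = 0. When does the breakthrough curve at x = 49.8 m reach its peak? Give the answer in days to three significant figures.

For the 1D instantaneous-source solution, setting ∂C/∂t = 0 at fixed x gives v²t² + 2Dt − x² = 0, so t = (√(D² + v²x²) − D)/v².
√(D² + v²x²) = √(0.798² + 0.301² × 49.8²) = 15.01; v² = 0.090601.
t = (15.01 − 0.798)/0.090601 = 157 days (vs. the pure-advection estimate x/v = 165 d).

157 days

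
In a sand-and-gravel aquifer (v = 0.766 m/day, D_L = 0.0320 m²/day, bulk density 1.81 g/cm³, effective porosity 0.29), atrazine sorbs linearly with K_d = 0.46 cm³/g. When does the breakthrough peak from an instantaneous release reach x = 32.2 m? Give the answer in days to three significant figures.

Retardation factor R = 1 + ρ_b·K_d/n = 1 + 1.81 × 0.46/0.29 = 3.871.
Sorption retards both mechanisms: v_R = v/R = 0.1979 m/day, D_R = D/R = 0.008267 m²/day.
Peak time from v_R²t² + 2D_R t − x² = 0: t = (√(D_R² + v_R²x²) − D_R)/v_R².
√(D_R² + v_R²x²) = √(0.008267² + 0.1979² × 32.2²) = 6.372; v_R² = 0.03916.
t = (6.372 − 0.008267)/0.03916 = 163 days.

163 days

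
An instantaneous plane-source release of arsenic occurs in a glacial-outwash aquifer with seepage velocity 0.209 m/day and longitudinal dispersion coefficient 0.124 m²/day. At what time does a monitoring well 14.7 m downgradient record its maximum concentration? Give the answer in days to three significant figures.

For the 1D instantaneous-source solution, setting ∂C/∂t = 0 at fixed x gives v²t² + 2Dt − x² = 0, so t = (√(D² + v²x²) − D)/v².
√(D² + v²x²) = √(0.124² + 0.209² × 14.7²) = 3.075; v² = 0.043681.
t = (3.075 − 0.124)/0.043681 = 67.6 days (vs. the pure-advection estimate x/v = 70.3 d).

67.6 days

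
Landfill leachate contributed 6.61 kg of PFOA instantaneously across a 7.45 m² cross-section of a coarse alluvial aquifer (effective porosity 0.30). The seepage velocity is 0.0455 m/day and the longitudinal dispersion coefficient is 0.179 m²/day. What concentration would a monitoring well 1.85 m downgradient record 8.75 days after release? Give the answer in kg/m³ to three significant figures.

For an instantaneous plane source, C(x,t) = M/(n_e·A·√(4πDt)) · exp(−(x−vt)²/(4Dt)), with n_e·A the pore (flow) area.
Plume center vt = 0.0455 × 8.75 = 0.398125 m, so the well at 1.85 m is 1.451875 m downgradient of the peak.
√(4πDt) = 4.436 m, giving peak height M/(n_e·A·√(4πDt)) = 6.61/(0.30 × 7.45 × 4.436) = 0.6667 kg/m³.
(x−vt)²/(4Dt) = (1.451875)²/(4 × 0.179 × 8.75) = 0.3365; exp(−0.3365) = 0.7143.
C = 0.6667 × 0.7143 = 0.476 kg/m³.

0.476 kg/m³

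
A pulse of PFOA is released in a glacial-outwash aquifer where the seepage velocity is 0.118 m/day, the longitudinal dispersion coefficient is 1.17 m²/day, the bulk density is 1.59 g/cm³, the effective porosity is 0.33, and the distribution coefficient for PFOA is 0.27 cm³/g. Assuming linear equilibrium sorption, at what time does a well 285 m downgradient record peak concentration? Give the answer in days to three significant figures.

5370 days

Retardation factor R = 1 + ρ_b·K_d/n = 1 + 1.59 × 0.27/0.33 = 2.301.
Sorption retards both mechanisms: v_R = v/R = 0.05128 m/day, D_R = D/R = 0.5085 m²/day.
Peak time from v_R²t² + 2D_R t − x² = 0: t = (√(D_R² + v_R²x²) − D_R)/v_R².
√(D_R² + v_R²x²) = √(0.5085² + 0.05128² × 285²) = 14.62; v_R² = 0.002630.
t = (14.62 − 0.5085)/0.002630 = 5370 days.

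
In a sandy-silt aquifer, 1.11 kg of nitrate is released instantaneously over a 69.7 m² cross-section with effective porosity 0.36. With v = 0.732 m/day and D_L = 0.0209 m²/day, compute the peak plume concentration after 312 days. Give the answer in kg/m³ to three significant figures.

0.00489 kg/m³

The peak of an instantaneous 1D plume sits at x = vt; there the Gaussian factor is 1 and C_max = M/(n_e·A·√(4πDt)), where n_e·A is the pore area the mass is dissolved in.
√(4πDt) = √(4π × 0.0209 × 312) = 9.052 m, so C_max = 1.11/(0.36 × 69.7 × 9.052) = 0.00489 kg/m³.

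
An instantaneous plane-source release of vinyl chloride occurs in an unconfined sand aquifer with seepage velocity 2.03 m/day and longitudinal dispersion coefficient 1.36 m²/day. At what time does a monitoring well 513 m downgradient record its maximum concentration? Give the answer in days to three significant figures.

For the 1D instantaneous-source solution, setting ∂C/∂t = 0 at fixed x gives v²t² + 2Dt − x² = 0, so t = (√(D² + v²x²) − D)/v².
√(D² + v²x²) = √(1.36² + 2.03² × 513²) = 1041; v² = 4.1209.
t = (1041 − 1.36)/4.1209 = 252 days (vs. the pure-advection estimate x/v = 253 d).

252 days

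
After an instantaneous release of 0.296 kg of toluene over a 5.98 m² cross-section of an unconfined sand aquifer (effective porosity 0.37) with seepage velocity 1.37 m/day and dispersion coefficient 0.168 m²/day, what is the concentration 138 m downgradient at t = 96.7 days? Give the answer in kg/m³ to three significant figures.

0.00586 kg/m³

For an instantaneous plane source, C(x,t) = M/(n_e·A·√(4πDt)) · exp(−(x−vt)²/(4Dt)), with n_e·A the pore (flow) area.
Plume center vt = 1.37 × 96.7 = 132.479 m, so the well at 138 m is 5.521 m downgradient of the peak.
√(4πDt) = 14.29 m, giving peak height M/(n_e·A·√(4πDt)) = 0.296/(0.37 × 5.98 × 14.29) = 0.009362 kg/m³.
(x−vt)²/(4Dt) = (5.521)²/(4 × 0.168 × 96.7) = 0.4691; exp(−0.4691) = 0.6256.
C = 0.009362 × 0.6256 = 0.00586 kg/m³.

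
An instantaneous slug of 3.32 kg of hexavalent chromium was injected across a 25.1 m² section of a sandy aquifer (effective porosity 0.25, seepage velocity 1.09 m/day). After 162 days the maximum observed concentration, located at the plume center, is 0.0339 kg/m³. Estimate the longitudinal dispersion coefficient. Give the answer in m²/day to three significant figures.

0.120 m²/day

At the plume center C_max = M/(n_e·A·√(4πDt)), so D = M²/(4πt·(n_e·A·C_max)²).
n_e·A·C_max = 0.25 × 25.1 × 0.0339 = 0.2127 kg/m.
D = 3.32²/(4π × 162 × 0.2127²) = 0.120 m²/day.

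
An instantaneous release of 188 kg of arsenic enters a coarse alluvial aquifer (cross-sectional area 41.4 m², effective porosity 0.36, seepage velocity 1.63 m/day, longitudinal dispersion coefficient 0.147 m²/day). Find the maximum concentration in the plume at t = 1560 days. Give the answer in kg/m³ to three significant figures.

The peak of an instantaneous 1D plume sits at x = vt; there the Gaussian factor is 1 and C_max = M/(n_e·A·√(4πDt)), where n_e·A is the pore area the mass is dissolved in.
√(4πDt) = √(4π × 0.147 × 1560) = 53.68 m, so C_max = 188/(0.36 × 41.4 × 53.68) = 0.235 kg/m³.

0.235 kg/m³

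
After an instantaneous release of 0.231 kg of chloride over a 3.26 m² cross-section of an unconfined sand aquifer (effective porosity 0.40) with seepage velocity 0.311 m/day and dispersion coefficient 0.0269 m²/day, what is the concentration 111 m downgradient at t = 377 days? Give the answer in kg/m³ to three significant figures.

For an instantaneous plane source, C(x,t) = M/(n_e·A·√(4πDt)) · exp(−(x−vt)²/(4Dt)), with n_e·A the pore (flow) area.
Plume center vt = 0.311 × 377 = 117.247 m, so the well at 111 m is 6.247 m upgradient of the peak.
√(4πDt) = 11.29 m, giving peak height M/(n_e·A·√(4πDt)) = 0.231/(0.40 × 3.26 × 11.29) = 0.01569 kg/m³.
(x−vt)²/(4Dt) = (-6.247)²/(4 × 0.0269 × 377) = 0.9620; exp(−0.9620) = 0.3821.
C = 0.01569 × 0.3821 = 0.00600 kg/m³.

0.00600 kg/m³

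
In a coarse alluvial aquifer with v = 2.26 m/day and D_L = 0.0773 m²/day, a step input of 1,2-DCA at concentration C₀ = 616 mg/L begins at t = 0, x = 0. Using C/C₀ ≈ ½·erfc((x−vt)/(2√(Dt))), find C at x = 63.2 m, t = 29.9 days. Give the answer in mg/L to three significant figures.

603 mg/L

For a continuous step input, C/C₀ ≈ ½·erfc((x−vt)/(2√(Dt))).
vt = 2.26 × 29.9 = 67.574 m and 2√(Dt) = 2√(0.0773 × 29.9) = 3.041 m.
Argument (x−vt)/(2√(Dt)) = (63.2 − 67.574)/3.041 = -1.438; ½·erfc(-1.438) = 0.9790.
C = 616 × 0.9790 = 603 mg/L.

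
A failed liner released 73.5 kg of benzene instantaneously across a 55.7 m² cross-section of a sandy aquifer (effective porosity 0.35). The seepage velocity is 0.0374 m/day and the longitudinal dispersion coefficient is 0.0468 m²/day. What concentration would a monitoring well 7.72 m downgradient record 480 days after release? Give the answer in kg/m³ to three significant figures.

0.0700 kg/m³

For an instantaneous plane source, C(x,t) = M/(n_e·A·√(4πDt)) · exp(−(x−vt)²/(4Dt)), with n_e·A the pore (flow) area.
Plume center vt = 0.0374 × 480 = 17.952 m, so the well at 7.72 m is 10.232 m upgradient of the peak.
√(4πDt) = 16.80 m, giving peak height M/(n_e·A·√(4πDt)) = 73.5/(0.35 × 55.7 × 16.80) = 0.2244 kg/m³.
(x−vt)²/(4Dt) = (-10.232)²/(4 × 0.0468 × 480) = 1.165; exp(−1.165) = 0.3119.
C = 0.2244 × 0.3119 = 0.0700 kg/m³.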